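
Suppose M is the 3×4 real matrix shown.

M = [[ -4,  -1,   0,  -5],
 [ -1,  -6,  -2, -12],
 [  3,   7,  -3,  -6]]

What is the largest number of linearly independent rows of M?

3

Row reduce to echelon form.
R2 ← R2 − (1/4)·R1: [0, -23/4, -2, -43/4]
R3 ← R3 + (3/4)·R1: [0, 25/4, -3, -39/4]
R3 ← R3 + (25/23)·R2: [0, 0, -119/23, -493/23]
Echelon form has 3 nonzero rows, so rank(M) = 3.
The rank gives the maximum number of linearly independent rows: 3.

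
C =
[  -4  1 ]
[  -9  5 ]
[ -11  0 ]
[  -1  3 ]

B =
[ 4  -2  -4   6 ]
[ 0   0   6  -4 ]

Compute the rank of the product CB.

First compute CB:
[[-16,   8,  22, -28],
 [-36,  18,  66, -74],
 [-44,  22,  44, -66],
 [ -4,   2,  22, -18]]
Now row reduce the product.
R2 ← R2 − (9/4)·R1: [0, 0, 33/2, -11]
R3 ← R3 − (11/4)·R1: [0, 0, -33/2, 11]
R4 ← R4 − (1/4)·R1: [0, 0, 33/2, -11]
R3 ← R3 + R2: [0, 0, 0, 0]
R4 ← R4 − R2: [0, 0, 0, 0]
2 nonzero rows, so rank(CB) = 2.

2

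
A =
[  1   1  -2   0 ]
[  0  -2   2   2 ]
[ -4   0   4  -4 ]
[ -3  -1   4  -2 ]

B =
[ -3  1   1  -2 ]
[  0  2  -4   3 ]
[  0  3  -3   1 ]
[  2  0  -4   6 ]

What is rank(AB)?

First compute AB:
[[ -3,  -3,   3,  -1],
 [  4,   2,  -6,   8],
 [  4,   8,   0, -12],
 [  5,   7,  -3,  -5]]
Now row reduce the product.
R2 ← R2 + (4/3)·R1: [0, -2, -2, 20/3]
R3 ← R3 + (4/3)·R1: [0, 4, 4, -40/3]
R4 ← R4 + (5/3)·R1: [0, 2, 2, -20/3]
R3 ← R3 + (2)·R2: [0, 0, 0, 0]
R4 ← R4 + R2: [0, 0, 0, 0]
2 nonzero rows, so rank(AB) = 2.

2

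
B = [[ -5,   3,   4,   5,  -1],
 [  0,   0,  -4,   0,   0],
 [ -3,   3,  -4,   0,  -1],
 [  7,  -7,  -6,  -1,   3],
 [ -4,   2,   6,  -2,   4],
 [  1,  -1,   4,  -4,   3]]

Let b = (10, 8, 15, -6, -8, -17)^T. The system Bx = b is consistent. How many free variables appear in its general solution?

1

Row reduce the augmented matrix [B | b].
R3 ← R3 − (3/5)·R1: [0, 6/5, -32/5, -3, -2/5, 9]
R4 ← R4 + (7/5)·R1: [0, -14/5, -2/5, 6, 8/5, 8]
R5 ← R5 − (4/5)·R1: [0, -2/5, 14/5, -6, 24/5, -16]
R6 ← R6 + (1/5)·R1: [0, -2/5, 24/5, -3, 14/5, -15]
Swap R2 ↔ R3
R4 ← R4 + (7/3)·R2: [0, 0, -46/3, -1, 2/3, 29]
R5 ← R5 + (1/3)·R2: [0, 0, 2/3, -7, 14/3, -13]
R6 ← R6 + (1/3)·R2: [0, 0, 8/3, -4, 8/3, -12]
R4 ← R4 − (23/6)·R3: [0, 0, 0, -1, 2/3, -5/3]
R5 ← R5 + (1/6)·R3: [0, 0, 0, -7, 14/3, -35/3]
R6 ← R6 + (2/3)·R3: [0, 0, 0, -4, 8/3, -20/3]
R5 ← R5 − (7)·R4: [0, 0, 0, 0, 0, 0]
R6 ← R6 − (4)·R4: [0, 0, 0, 0, 0, 0]
The echelon form has 4 nonzero rows, and every pivot lies in the first 5 columns, so rank(B) = rank([B|b]) = 4.
The system is consistent.
Free variables = (unknowns) − (rank) = 5 − 4 = 1.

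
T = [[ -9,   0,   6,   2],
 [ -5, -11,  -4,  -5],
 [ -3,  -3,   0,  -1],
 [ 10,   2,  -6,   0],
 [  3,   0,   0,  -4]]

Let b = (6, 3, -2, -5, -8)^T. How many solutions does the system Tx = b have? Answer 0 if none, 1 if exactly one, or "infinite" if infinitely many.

0

Row reduce the augmented matrix [T | b].
R2 ← R2 − (5/9)·R1: [0, -11, -22/3, -55/9, -1/3]
R3 ← R3 − (1/3)·R1: [0, -3, -2, -5/3, -4]
R4 ← R4 + (10/9)·R1: [0, 2, 2/3, 20/9, 5/3]
R5 ← R5 + (1/3)·R1: [0, 0, 2, -10/3, -6]
R3 ← R3 − (3/11)·R2: [0, 0, 0, 0, -43/11]
R4 ← R4 + (2/11)·R2: [0, 0, -2/3, 10/9, 53/33]
Swap R3 ↔ R4
R5 ← R5 + (3)·R3: [0, 0, 0, 0, -13/11]
R5 ← R5 − (13/43)·R4: [0, 0, 0, 0, 0]
The echelon form has 4 nonzero rows; the last pivot sits in the augmented column, so rank(T) = 3 but rank([T|b]) = 4.
Since the ranks differ, the system is inconsistent.
It has no solutions.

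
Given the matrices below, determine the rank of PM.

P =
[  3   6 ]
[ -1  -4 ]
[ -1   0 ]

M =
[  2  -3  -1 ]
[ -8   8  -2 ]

2

First compute PM:
[[-42,  39, -15],
 [ 30, -29,   9],
 [ -2,   3,   1]]
Now row reduce the product.
R2 ← R2 + (5/7)·R1: [0, -8/7, -12/7]
R3 ← R3 − (1/21)·R1: [0, 8/7, 12/7]
R3 ← R3 + R2: [0, 0, 0]
2 nonzero rows, so rank(PM) = 2.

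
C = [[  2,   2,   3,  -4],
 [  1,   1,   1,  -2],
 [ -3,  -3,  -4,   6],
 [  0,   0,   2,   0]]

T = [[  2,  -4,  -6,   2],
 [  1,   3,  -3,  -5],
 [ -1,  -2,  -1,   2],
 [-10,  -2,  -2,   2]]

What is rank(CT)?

First compute CT:
[[ 43,   0, -13,  -8],
 [ 22,   1,  -6,  -5],
 [-65,  -1,  19,  13],
 [ -2,  -4,  -2,   4]]
Now row reduce the product.
R2 ← R2 − (22/43)·R1: [0, 1, 28/43, -39/43]
R3 ← R3 + (65/43)·R1: [0, -1, -28/43, 39/43]
R4 ← R4 + (2/43)·R1: [0, -4, -112/43, 156/43]
R3 ← R3 + R2: [0, 0, 0, 0]
R4 ← R4 + (4)·R2: [0, 0, 0, 0]
2 nonzero rows, so rank(CT) = 2.

2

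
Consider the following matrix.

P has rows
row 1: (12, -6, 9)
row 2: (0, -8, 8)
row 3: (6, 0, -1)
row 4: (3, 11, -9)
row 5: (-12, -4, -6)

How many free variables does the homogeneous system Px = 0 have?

0

Row reduce to echelon form.
R3 ← R3 − (1/2)·R1: [0, 3, -11/2]
R4 ← R4 − (1/4)·R1: [0, 25/2, -45/4]
R5 ← R5 + R1: [0, -10, 3]
R3 ← R3 + (3/8)·R2: [0, 0, -5/2]
R4 ← R4 + (25/16)·R2: [0, 0, 5/4]
R5 ← R5 − (5/4)·R2: [0, 0, -7]
R4 ← R4 + (1/2)·R3: [0, 0, 0]
R5 ← R5 − (14/5)·R3: [0, 0, 0]
3 nonzero rows, so rank(P) = 3.
P has 3 columns; by rank–nullity, nullity = 3 − 3 = 0.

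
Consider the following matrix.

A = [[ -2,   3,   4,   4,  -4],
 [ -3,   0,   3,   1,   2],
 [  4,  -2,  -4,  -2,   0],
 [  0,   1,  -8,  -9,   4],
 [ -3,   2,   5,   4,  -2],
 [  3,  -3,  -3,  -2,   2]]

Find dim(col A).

Row reduce to echelon form.
R2 ← R2 − (3/2)·R1: [0, -9/2, -3, -5, 8]
R3 ← R3 + (2)·R1: [0, 4, 4, 6, -8]
R5 ← R5 − (3/2)·R1: [0, -5/2, -1, -2, 4]
R6 ← R6 + (3/2)·R1: [0, 3/2, 3, 4, -4]
R3 ← R3 + (8/9)·R2: [0, 0, 4/3, 14/9, -8/9]
R4 ← R4 + (2/9)·R2: [0, 0, -26/3, -91/9, 52/9]
R5 ← R5 − (5/9)·R2: [0, 0, 2/3, 7/9, -4/9]
R6 ← R6 + (1/3)·R2: [0, 0, 2, 7/3, -4/3]
R4 ← R4 + (13/2)·R3: [0, 0, 0, 0, 0]
R5 ← R5 − (1/2)·R3: [0, 0, 0, 0, 0]
R6 ← R6 − (3/2)·R3: [0, 0, 0, 0, 0]
Echelon form has 3 nonzero rows, so rank(A) = 3.
The column space has dimension equal to the rank: 3.

3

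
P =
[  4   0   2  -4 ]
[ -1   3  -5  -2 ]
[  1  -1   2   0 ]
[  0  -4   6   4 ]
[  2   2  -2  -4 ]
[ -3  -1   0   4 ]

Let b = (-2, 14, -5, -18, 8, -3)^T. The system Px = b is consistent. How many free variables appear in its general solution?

Row reduce the augmented matrix [P | b].
R2 ← R2 + (1/4)·R1: [0, 3, -9/2, -3, 27/2]
R3 ← R3 − (1/4)·R1: [0, -1, 3/2, 1, -9/2]
R5 ← R5 − (1/2)·R1: [0, 2, -3, -2, 9]
R6 ← R6 + (3/4)·R1: [0, -1, 3/2, 1, -9/2]
R3 ← R3 + (1/3)·R2: [0, 0, 0, 0, 0]
R4 ← R4 + (4/3)·R2: [0, 0, 0, 0, 0]
R5 ← R5 − (2/3)·R2: [0, 0, 0, 0, 0]
R6 ← R6 + (1/3)·R2: [0, 0, 0, 0, 0]
The echelon form has 2 nonzero rows, and every pivot lies in the first 4 columns, so rank(P) = rank([P|b]) = 2.
The system is consistent.
Free variables = (unknowns) − (rank) = 4 − 2 = 2.

2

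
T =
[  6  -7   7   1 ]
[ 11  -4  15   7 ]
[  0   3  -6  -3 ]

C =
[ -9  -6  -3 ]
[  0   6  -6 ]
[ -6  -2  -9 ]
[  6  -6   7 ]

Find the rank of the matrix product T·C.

First compute TC:
[[-90, -98, -32],
 [-147, -162, -95],
 [ 18,  48,  15]]
Now row reduce the product.
R2 ← R2 − (49/30)·R1: [0, -29/15, -641/15]
R3 ← R3 + (1/5)·R1: [0, 142/5, 43/5]
R3 ← R3 + (426/29)·R2: [0, 0, -17955/29]
3 nonzero rows, so rank(TC) = 3.

3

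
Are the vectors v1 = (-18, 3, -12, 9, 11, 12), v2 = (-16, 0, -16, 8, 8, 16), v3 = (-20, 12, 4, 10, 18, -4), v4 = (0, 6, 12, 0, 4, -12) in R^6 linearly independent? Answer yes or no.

Form the matrix with these vectors as rows and row reduce.
R2 ← R2 − (8/9)·R1: [0, -8/3, -16/3, 0, -16/9, 16/3]
R3 ← R3 − (10/9)·R1: [0, 26/3, 52/3, 0, 52/9, -52/3]
R3 ← R3 + (13/4)·R2: [0, 0, 0, 0, 0, 0]
R4 ← R4 + (9/4)·R2: [0, 0, 0, 0, 0, 0]
2 nonzero rows, so the 4 vectors span a space of dimension 2.
Since 2 < 4, the vectors are linearly dependent.

no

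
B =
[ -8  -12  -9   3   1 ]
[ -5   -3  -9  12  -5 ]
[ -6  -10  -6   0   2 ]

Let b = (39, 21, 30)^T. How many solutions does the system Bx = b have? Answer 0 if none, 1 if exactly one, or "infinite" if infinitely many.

Row reduce the augmented matrix [B | b].
R2 ← R2 − (5/8)·R1: [0, 9/2, -27/8, 81/8, -45/8, -27/8]
R3 ← R3 − (3/4)·R1: [0, -1, 3/4, -9/4, 5/4, 3/4]
R3 ← R3 + (2/9)·R2: [0, 0, 0, 0, 0, 0]
The echelon form has 2 nonzero rows, and every pivot lies in the first 5 columns, so rank(B) = rank([B|b]) = 2.
The system is consistent.
rank = 2 < 5 unknowns, so there are infinitely many solutions.

infinite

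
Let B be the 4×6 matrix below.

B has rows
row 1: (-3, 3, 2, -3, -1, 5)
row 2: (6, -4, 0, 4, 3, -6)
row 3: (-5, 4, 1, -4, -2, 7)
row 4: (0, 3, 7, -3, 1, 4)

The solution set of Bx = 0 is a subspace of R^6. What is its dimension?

Row reduce to echelon form.
R2 ← R2 + (2)·R1: [0, 2, 4, -2, 1, 4]
R3 ← R3 − (5/3)·R1: [0, -1, -7/3, 1, -1/3, -4/3]
R3 ← R3 + (1/2)·R2: [0, 0, -1/3, 0, 1/6, 2/3]
R4 ← R4 − (3/2)·R2: [0, 0, 1, 0, -1/2, -2]
R4 ← R4 + (3)·R3: [0, 0, 0, 0, 0, 0]
3 nonzero rows, so rank(B) = 3.
B has 6 columns; by rank–nullity, nullity = 6 − 3 = 3.

3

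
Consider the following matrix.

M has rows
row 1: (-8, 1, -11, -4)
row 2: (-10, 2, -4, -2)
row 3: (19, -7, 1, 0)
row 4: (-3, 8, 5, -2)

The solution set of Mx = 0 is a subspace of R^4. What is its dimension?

0

Row reduce to echelon form.
R2 ← R2 − (5/4)·R1: [0, 3/4, 39/4, 3]
R3 ← R3 + (19/8)·R1: [0, -37/8, -201/8, -19/2]
R4 ← R4 − (3/8)·R1: [0, 61/8, 73/8, -1/2]
R3 ← R3 + (37/6)·R2: [0, 0, 35, 9]
R4 ← R4 − (61/6)·R2: [0, 0, -90, -31]
R4 ← R4 + (18/7)·R3: [0, 0, 0, -55/7]
4 nonzero rows, so rank(M) = 4.
M has 4 columns; by rank–nullity, nullity = 4 − 4 = 0.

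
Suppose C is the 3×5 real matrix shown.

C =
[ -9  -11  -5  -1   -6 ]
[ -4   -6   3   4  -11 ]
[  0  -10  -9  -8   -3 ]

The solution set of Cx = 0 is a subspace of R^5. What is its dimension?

Row reduce to echelon form.
R2 ← R2 − (4/9)·R1: [0, -10/9, 47/9, 40/9, -25/3]
R3 ← R3 − (9)·R2: [0, 0, -56, -48, 72]
3 nonzero rows, so rank(C) = 3.
C has 5 columns; by rank–nullity, nullity = 5 − 3 = 2.

2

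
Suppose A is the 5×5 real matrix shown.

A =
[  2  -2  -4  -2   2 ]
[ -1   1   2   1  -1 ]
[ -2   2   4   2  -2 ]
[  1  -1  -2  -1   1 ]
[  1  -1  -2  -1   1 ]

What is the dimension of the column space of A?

1

Row reduce to echelon form.
R2 ← R2 + (1/2)·R1: [0, 0, 0, 0, 0]
R3 ← R3 + R1: [0, 0, 0, 0, 0]
R4 ← R4 − (1/2)·R1: [0, 0, 0, 0, 0]
R5 ← R5 − (1/2)·R1: [0, 0, 0, 0, 0]
Echelon form has 1 nonzero row, so rank(A) = 1.
The column space has dimension equal to the rank: 1.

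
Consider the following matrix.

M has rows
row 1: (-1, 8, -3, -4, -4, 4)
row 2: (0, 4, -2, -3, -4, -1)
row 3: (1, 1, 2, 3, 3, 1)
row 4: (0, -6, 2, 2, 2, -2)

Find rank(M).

Row reduce to echelon form.
R3 ← R3 + R1: [0, 9, -1, -1, -1, 5]
R3 ← R3 − (9/4)·R2: [0, 0, 7/2, 23/4, 8, 29/4]
R4 ← R4 + (3/2)·R2: [0, 0, -1, -5/2, -4, -7/2]
R4 ← R4 + (2/7)·R3: [0, 0, 0, -6/7, -12/7, -10/7]
Echelon form has 4 nonzero rows, so rank(M) = 4.

4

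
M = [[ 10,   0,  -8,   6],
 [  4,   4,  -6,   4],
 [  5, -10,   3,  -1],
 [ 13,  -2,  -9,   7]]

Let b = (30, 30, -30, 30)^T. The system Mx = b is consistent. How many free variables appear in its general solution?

2

Row reduce the augmented matrix [M | b].
R2 ← R2 − (2/5)·R1: [0, 4, -14/5, 8/5, 18]
R3 ← R3 − (1/2)·R1: [0, -10, 7, -4, -45]
R4 ← R4 − (13/10)·R1: [0, -2, 7/5, -4/5, -9]
R3 ← R3 + (5/2)·R2: [0, 0, 0, 0, 0]
R4 ← R4 + (1/2)·R2: [0, 0, 0, 0, 0]
The echelon form has 2 nonzero rows, and every pivot lies in the first 4 columns, so rank(M) = rank([M|b]) = 2.
The system is consistent.
Free variables = (unknowns) − (rank) = 4 − 2 = 2.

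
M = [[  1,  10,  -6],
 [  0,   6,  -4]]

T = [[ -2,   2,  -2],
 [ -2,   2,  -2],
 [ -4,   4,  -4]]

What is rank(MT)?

1

First compute MT:
[[  2,  -2,   2],
 [  4,  -4,   4]]
Now row reduce the product.
R2 ← R2 − (2)·R1: [0, 0, 0]
1 nonzero row, so rank(MT) = 1.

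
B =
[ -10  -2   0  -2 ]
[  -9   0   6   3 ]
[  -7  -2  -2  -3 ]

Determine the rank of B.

2

Row reduce to echelon form.
R2 ← R2 − (9/10)·R1: [0, 9/5, 6, 24/5]
R3 ← R3 − (7/10)·R1: [0, -3/5, -2, -8/5]
R3 ← R3 + (1/3)·R2: [0, 0, 0, 0]
Echelon form has 2 nonzero rows, so rank(B) = 2.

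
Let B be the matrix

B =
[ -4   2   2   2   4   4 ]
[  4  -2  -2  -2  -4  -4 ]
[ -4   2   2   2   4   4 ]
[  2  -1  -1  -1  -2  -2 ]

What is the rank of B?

1

Row reduce to echelon form.
R2 ← R2 + R1: [0, 0, 0, 0, 0, 0]
R3 ← R3 − R1: [0, 0, 0, 0, 0, 0]
R4 ← R4 + (1/2)·R1: [0, 0, 0, 0, 0, 0]
Echelon form has 1 nonzero row, so rank(B) = 1.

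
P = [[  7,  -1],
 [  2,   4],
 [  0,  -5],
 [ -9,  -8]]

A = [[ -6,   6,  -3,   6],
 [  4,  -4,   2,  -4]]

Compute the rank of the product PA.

First compute PA:
[[-46,  46, -23,  46],
 [  4,  -4,   2,  -4],
 [-20,  20, -10,  20],
 [ 22, -22,  11, -22]]
Now row reduce the product.
R2 ← R2 + (2/23)·R1: [0, 0, 0, 0]
R3 ← R3 − (10/23)·R1: [0, 0, 0, 0]
R4 ← R4 + (11/23)·R1: [0, 0, 0, 0]
1 nonzero row, so rank(PA) = 1.

1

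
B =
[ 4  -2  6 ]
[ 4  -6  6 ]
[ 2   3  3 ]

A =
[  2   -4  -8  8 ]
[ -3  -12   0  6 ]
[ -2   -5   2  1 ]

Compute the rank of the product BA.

First compute BA:
[[  2, -22, -20,  26],
 [ 14,  26, -20,   2],
 [-11, -59, -10,  37]]
Now row reduce the product.
R2 ← R2 − (7)·R1: [0, 180, 120, -180]
R3 ← R3 + (11/2)·R1: [0, -180, -120, 180]
R3 ← R3 + R2: [0, 0, 0, 0]
2 nonzero rows, so rank(BA) = 2.

2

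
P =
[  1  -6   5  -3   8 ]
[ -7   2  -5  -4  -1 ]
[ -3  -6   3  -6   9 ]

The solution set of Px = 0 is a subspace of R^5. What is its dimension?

Row reduce to echelon form.
R2 ← R2 + (7)·R1: [0, -40, 30, -25, 55]
R3 ← R3 + (3)·R1: [0, -24, 18, -15, 33]
R3 ← R3 − (3/5)·R2: [0, 0, 0, 0, 0]
2 nonzero rows, so rank(P) = 2.
P has 5 columns; by rank–nullity, nullity = 5 − 2 = 3.

3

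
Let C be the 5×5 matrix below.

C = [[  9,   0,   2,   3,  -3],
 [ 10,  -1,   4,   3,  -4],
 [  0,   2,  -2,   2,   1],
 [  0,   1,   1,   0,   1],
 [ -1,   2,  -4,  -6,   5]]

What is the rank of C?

Row reduce to echelon form.
R2 ← R2 − (10/9)·R1: [0, -1, 16/9, -1/3, -2/3]
R5 ← R5 + (1/9)·R1: [0, 2, -34/9, -17/3, 14/3]
R3 ← R3 + (2)·R2: [0, 0, 14/9, 4/3, -1/3]
R4 ← R4 + R2: [0, 0, 25/9, -1/3, 1/3]
R5 ← R5 + (2)·R2: [0, 0, -2/9, -19/3, 10/3]
R4 ← R4 − (25/14)·R3: [0, 0, 0, -19/7, 13/14]
R5 ← R5 + (1/7)·R3: [0, 0, 0, -43/7, 23/7]
R5 ← R5 − (43/19)·R4: [0, 0, 0, 0, 45/38]
Echelon form has 5 nonzero rows, so rank(C) = 5.

5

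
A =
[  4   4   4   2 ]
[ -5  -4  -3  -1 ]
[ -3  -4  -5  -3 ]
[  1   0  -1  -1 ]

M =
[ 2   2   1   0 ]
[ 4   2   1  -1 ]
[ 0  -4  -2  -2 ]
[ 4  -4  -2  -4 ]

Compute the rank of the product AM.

2

First compute AM:
[[ 32,  -8,  -4, -20],
 [-30,  -2,  -1,  14],
 [-34,  18,   9,  26],
 [ -2,  10,   5,   6]]
Now row reduce the product.
R2 ← R2 + (15/16)·R1: [0, -19/2, -19/4, -19/4]
R3 ← R3 + (17/16)·R1: [0, 19/2, 19/4, 19/4]
R4 ← R4 + (1/16)·R1: [0, 19/2, 19/4, 19/4]
R3 ← R3 + R2: [0, 0, 0, 0]
R4 ← R4 + R2: [0, 0, 0, 0]
2 nonzero rows, so rank(AM) = 2.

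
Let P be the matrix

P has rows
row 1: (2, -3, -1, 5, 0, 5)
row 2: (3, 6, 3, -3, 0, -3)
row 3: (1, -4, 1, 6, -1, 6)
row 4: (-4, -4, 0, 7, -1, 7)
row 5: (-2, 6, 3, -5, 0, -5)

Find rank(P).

5

Row reduce to echelon form.
R2 ← R2 − (3/2)·R1: [0, 21/2, 9/2, -21/2, 0, -21/2]
R3 ← R3 − (1/2)·R1: [0, -5/2, 3/2, 7/2, -1, 7/2]
R4 ← R4 + (2)·R1: [0, -10, -2, 17, -1, 17]
R5 ← R5 + R1: [0, 3, 2, 0, 0, 0]
R3 ← R3 + (5/21)·R2: [0, 0, 18/7, 1, -1, 1]
R4 ← R4 + (20/21)·R2: [0, 0, 16/7, 7, -1, 7]
R5 ← R5 − (2/7)·R2: [0, 0, 5/7, 3, 0, 3]
R4 ← R4 − (8/9)·R3: [0, 0, 0, 55/9, -1/9, 55/9]
R5 ← R5 − (5/18)·R3: [0, 0, 0, 49/18, 5/18, 49/18]
R5 ← R5 − (49/110)·R4: [0, 0, 0, 0, 18/55, 0]
Echelon form has 5 nonzero rows, so rank(P) = 5.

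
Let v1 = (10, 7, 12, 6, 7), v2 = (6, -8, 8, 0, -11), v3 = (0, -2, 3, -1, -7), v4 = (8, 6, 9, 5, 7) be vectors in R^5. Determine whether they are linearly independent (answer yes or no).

Form the matrix with these vectors as rows and row reduce.
R2 ← R2 − (3/5)·R1: [0, -61/5, 4/5, -18/5, -76/5]
R4 ← R4 − (4/5)·R1: [0, 2/5, -3/5, 1/5, 7/5]
R3 ← R3 − (10/61)·R2: [0, 0, 175/61, -25/61, -275/61]
R4 ← R4 + (2/61)·R2: [0, 0, -35/61, 5/61, 55/61]
R4 ← R4 + (1/5)·R3: [0, 0, 0, 0, 0]
3 nonzero rows, so the 4 vectors span a space of dimension 3.
Since 3 < 4, the vectors are linearly dependent.

no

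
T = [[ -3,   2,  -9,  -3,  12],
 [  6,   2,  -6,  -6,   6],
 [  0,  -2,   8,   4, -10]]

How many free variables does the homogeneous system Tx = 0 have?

3

Row reduce to echelon form.
R2 ← R2 + (2)·R1: [0, 6, -24, -12, 30]
R3 ← R3 + (1/3)·R2: [0, 0, 0, 0, 0]
2 nonzero rows, so rank(T) = 2.
T has 5 columns; by rank–nullity, nullity = 5 − 2 = 3.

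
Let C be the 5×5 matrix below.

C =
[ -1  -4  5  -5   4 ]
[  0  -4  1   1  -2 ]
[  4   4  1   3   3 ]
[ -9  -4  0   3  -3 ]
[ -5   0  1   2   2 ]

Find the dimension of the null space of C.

Row reduce to echelon form.
R3 ← R3 + (4)·R1: [0, -12, 21, -17, 19]
R4 ← R4 − (9)·R1: [0, 32, -45, 48, -39]
R5 ← R5 − (5)·R1: [0, 20, -24, 27, -18]
R3 ← R3 − (3)·R2: [0, 0, 18, -20, 25]
R4 ← R4 + (8)·R2: [0, 0, -37, 56, -55]
R5 ← R5 + (5)·R2: [0, 0, -19, 32, -28]
R4 ← R4 + (37/18)·R3: [0, 0, 0, 134/9, -65/18]
R5 ← R5 + (19/18)·R3: [0, 0, 0, 98/9, -29/18]
R5 ← R5 − (49/67)·R4: [0, 0, 0, 0, 69/67]
5 nonzero rows, so rank(C) = 5.
C has 5 columns; by rank–nullity, nullity = 5 − 5 = 0.

0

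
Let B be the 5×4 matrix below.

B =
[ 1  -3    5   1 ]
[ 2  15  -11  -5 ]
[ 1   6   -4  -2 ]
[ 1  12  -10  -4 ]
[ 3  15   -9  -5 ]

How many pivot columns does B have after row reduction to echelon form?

2

Row reduce to echelon form.
R2 ← R2 − (2)·R1: [0, 21, -21, -7]
R3 ← R3 − R1: [0, 9, -9, -3]
R4 ← R4 − R1: [0, 15, -15, -5]
R5 ← R5 − (3)·R1: [0, 24, -24, -8]
R3 ← R3 − (3/7)·R2: [0, 0, 0, 0]
R4 ← R4 − (5/7)·R2: [0, 0, 0, 0]
R5 ← R5 − (8/7)·R2: [0, 0, 0, 0]
Echelon form has 2 nonzero rows, so rank(B) = 2.
Each nonzero row contributes one pivot column: 2 pivot columns.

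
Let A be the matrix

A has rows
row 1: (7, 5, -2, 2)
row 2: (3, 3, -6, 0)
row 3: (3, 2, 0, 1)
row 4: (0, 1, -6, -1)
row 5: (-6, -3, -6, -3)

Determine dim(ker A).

Row reduce to echelon form.
R2 ← R2 − (3/7)·R1: [0, 6/7, -36/7, -6/7]
R3 ← R3 − (3/7)·R1: [0, -1/7, 6/7, 1/7]
R5 ← R5 + (6/7)·R1: [0, 9/7, -54/7, -9/7]
R3 ← R3 + (1/6)·R2: [0, 0, 0, 0]
R4 ← R4 − (7/6)·R2: [0, 0, 0, 0]
R5 ← R5 − (3/2)·R2: [0, 0, 0, 0]
2 nonzero rows, so rank(A) = 2.
A has 4 columns; by rank–nullity, nullity = 4 − 2 = 2.

2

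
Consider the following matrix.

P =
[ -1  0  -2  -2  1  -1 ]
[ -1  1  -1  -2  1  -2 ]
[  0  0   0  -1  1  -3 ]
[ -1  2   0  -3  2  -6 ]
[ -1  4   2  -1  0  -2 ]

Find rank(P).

Row reduce to echelon form.
R2 ← R2 − R1: [0, 1, 1, 0, 0, -1]
R4 ← R4 − R1: [0, 2, 2, -1, 1, -5]
R5 ← R5 − R1: [0, 4, 4, 1, -1, -1]
R4 ← R4 − (2)·R2: [0, 0, 0, -1, 1, -3]
R5 ← R5 − (4)·R2: [0, 0, 0, 1, -1, 3]
R4 ← R4 − R3: [0, 0, 0, 0, 0, 0]
R5 ← R5 + R3: [0, 0, 0, 0, 0, 0]
Echelon form has 3 nonzero rows, so rank(P) = 3.

3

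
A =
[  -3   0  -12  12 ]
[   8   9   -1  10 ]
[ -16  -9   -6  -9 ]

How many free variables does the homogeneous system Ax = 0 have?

1

Row reduce to echelon form.
R2 ← R2 + (8/3)·R1: [0, 9, -33, 42]
R3 ← R3 − (16/3)·R1: [0, -9, 58, -73]
R3 ← R3 + R2: [0, 0, 25, -31]
3 nonzero rows, so rank(A) = 3.
A has 4 columns; by rank–nullity, nullity = 4 − 3 = 1.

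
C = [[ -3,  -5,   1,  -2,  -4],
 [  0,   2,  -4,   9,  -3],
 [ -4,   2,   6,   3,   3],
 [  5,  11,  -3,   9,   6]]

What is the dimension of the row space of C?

Row reduce to echelon form.
R3 ← R3 − (4/3)·R1: [0, 26/3, 14/3, 17/3, 25/3]
R4 ← R4 + (5/3)·R1: [0, 8/3, -4/3, 17/3, -2/3]
R3 ← R3 − (13/3)·R2: [0, 0, 22, -100/3, 64/3]
R4 ← R4 − (4/3)·R2: [0, 0, 4, -19/3, 10/3]
R4 ← R4 − (2/11)·R3: [0, 0, 0, -3/11, -6/11]
Echelon form has 4 nonzero rows, so rank(C) = 4.
The row space has dimension equal to the rank: 4.

4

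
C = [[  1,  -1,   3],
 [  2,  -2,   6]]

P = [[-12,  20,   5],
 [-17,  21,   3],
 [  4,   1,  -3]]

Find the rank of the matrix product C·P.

1

First compute CP:
[[ 17,   2,  -7],
 [ 34,   4, -14]]
Now row reduce the product.
R2 ← R2 − (2)·R1: [0, 0, 0]
1 nonzero row, so rank(CP) = 1.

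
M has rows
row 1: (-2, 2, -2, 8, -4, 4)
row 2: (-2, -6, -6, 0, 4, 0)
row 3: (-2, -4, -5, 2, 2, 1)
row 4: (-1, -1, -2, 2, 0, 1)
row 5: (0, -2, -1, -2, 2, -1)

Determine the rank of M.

2

Row reduce to echelon form.
R2 ← R2 − R1: [0, -8, -4, -8, 8, -4]
R3 ← R3 − R1: [0, -6, -3, -6, 6, -3]
R4 ← R4 − (1/2)·R1: [0, -2, -1, -2, 2, -1]
R3 ← R3 − (3/4)·R2: [0, 0, 0, 0, 0, 0]
R4 ← R4 − (1/4)·R2: [0, 0, 0, 0, 0, 0]
R5 ← R5 − (1/4)·R2: [0, 0, 0, 0, 0, 0]
Echelon form has 2 nonzero rows, so rank(M) = 2.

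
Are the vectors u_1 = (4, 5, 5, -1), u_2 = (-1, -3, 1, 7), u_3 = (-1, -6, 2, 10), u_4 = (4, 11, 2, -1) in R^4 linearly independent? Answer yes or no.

Form the matrix with these vectors as rows and row reduce.
R2 ← R2 + (1/4)·R1: [0, -7/4, 9/4, 27/4]
R3 ← R3 + (1/4)·R1: [0, -19/4, 13/4, 39/4]
R4 ← R4 − R1: [0, 6, -3, 0]
R3 ← R3 − (19/7)·R2: [0, 0, -20/7, -60/7]
R4 ← R4 + (24/7)·R2: [0, 0, 33/7, 162/7]
R4 ← R4 + (33/20)·R3: [0, 0, 0, 9]
4 nonzero rows, so the 4 vectors span a space of dimension 4.
Since 4 = 4, the vectors are linearly independent.

yes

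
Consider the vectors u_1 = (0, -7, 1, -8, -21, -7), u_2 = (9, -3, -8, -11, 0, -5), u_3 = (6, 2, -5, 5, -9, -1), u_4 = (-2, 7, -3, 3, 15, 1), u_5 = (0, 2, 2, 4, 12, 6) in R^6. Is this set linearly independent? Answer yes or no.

yes

Form the matrix with these vectors as rows and row reduce.
Swap R1 ↔ R2
R3 ← R3 − (2/3)·R1: [0, 4, 1/3, 37/3, -9, 7/3]
R4 ← R4 + (2/9)·R1: [0, 19/3, -43/9, 5/9, 15, -1/9]
R3 ← R3 + (4/7)·R2: [0, 0, 19/21, 163/21, -21, -5/3]
R4 ← R4 + (19/21)·R2: [0, 0, -244/63, -421/63, -4, -58/9]
R5 ← R5 + (2/7)·R2: [0, 0, 16/7, 12/7, 6, 4]
R4 ← R4 + (244/57)·R3: [0, 0, 0, 1513/57, -1784/19, -258/19]
R5 ← R5 − (48/19)·R3: [0, 0, 0, -340/19, 1122/19, 156/19]
R5 ← R5 + (60/89)·R4: [0, 0, 0, 0, -378/89, -84/89]
5 nonzero rows, so the 5 vectors span a space of dimension 5.
Since 5 = 5, the vectors are linearly independent.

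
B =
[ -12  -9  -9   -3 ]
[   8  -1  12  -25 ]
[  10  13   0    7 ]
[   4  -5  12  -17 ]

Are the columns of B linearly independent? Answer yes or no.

no

Row reduce B to echelon form.
R2 ← R2 + (2/3)·R1: [0, -7, 6, -27]
R3 ← R3 + (5/6)·R1: [0, 11/2, -15/2, 9/2]
R4 ← R4 + (1/3)·R1: [0, -8, 9, -18]
R3 ← R3 + (11/14)·R2: [0, 0, -39/14, -117/7]
R4 ← R4 − (8/7)·R2: [0, 0, 15/7, 90/7]
R4 ← R4 + (10/13)·R3: [0, 0, 0, 0]
3 pivots among 4 columns.
Only 3 < 4 pivot columns, so the columns are linearly dependent.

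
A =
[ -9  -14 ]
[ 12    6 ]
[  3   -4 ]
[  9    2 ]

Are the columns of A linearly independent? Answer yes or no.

Row reduce A to echelon form.
R2 ← R2 + (4/3)·R1: [0, -38/3]
R3 ← R3 + (1/3)·R1: [0, -26/3]
R4 ← R4 + R1: [0, -12]
R3 ← R3 − (13/19)·R2: [0, 0]
R4 ← R4 − (18/19)·R2: [0, 0]
2 pivots among 2 columns.
Every column is a pivot column, so the columns are linearly independent.

yes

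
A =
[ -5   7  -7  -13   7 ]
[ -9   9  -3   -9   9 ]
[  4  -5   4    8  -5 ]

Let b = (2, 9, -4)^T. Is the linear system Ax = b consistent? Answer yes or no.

Row reduce the augmented matrix [A | b].
R2 ← R2 − (9/5)·R1: [0, -18/5, 48/5, 72/5, -18/5, 27/5]
R3 ← R3 + (4/5)·R1: [0, 3/5, -8/5, -12/5, 3/5, -12/5]
R3 ← R3 + (1/6)·R2: [0, 0, 0, 0, 0, -3/2]
The echelon form has 3 nonzero rows; the last pivot sits in the augmented column, so rank(A) = 2 but rank([A|b]) = 3.
Since the ranks differ, the system is inconsistent.

no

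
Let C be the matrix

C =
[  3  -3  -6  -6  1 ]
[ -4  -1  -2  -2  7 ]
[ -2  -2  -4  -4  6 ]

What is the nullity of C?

Row reduce to echelon form.
R2 ← R2 + (4/3)·R1: [0, -5, -10, -10, 25/3]
R3 ← R3 + (2/3)·R1: [0, -4, -8, -8, 20/3]
R3 ← R3 − (4/5)·R2: [0, 0, 0, 0, 0]
2 nonzero rows, so rank(C) = 2.
C has 5 columns; by rank–nullity, nullity = 5 − 2 = 3.

3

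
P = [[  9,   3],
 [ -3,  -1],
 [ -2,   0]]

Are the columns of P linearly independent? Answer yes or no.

Row reduce P to echelon form.
R2 ← R2 + (1/3)·R1: [0, 0]
R3 ← R3 + (2/9)·R1: [0, 2/3]
Swap R2 ↔ R3
2 pivots among 2 columns.
Every column is a pivot column, so the columns are linearly independent.

yes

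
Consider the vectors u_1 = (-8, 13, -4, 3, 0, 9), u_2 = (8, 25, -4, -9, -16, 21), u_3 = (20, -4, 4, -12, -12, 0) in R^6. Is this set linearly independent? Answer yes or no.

no

Form the matrix with these vectors as rows and row reduce.
R2 ← R2 + R1: [0, 38, -8, -6, -16, 30]
R3 ← R3 + (5/2)·R1: [0, 57/2, -6, -9/2, -12, 45/2]
R3 ← R3 − (3/4)·R2: [0, 0, 0, 0, 0, 0]
2 nonzero rows, so the 3 vectors span a space of dimension 2.
Since 2 < 3, the vectors are linearly dependent.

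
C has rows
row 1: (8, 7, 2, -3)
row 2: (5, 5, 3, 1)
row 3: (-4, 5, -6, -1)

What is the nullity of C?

Row reduce to echelon form.
R2 ← R2 − (5/8)·R1: [0, 5/8, 7/4, 23/8]
R3 ← R3 + (1/2)·R1: [0, 17/2, -5, -5/2]
R3 ← R3 − (68/5)·R2: [0, 0, -144/5, -208/5]
3 nonzero rows, so rank(C) = 3.
C has 4 columns; by rank–nullity, nullity = 4 − 3 = 1.

1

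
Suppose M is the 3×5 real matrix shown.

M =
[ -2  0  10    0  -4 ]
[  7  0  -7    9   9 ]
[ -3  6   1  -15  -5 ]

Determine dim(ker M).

Row reduce to echelon form.
R2 ← R2 + (7/2)·R1: [0, 0, 28, 9, -5]
R3 ← R3 − (3/2)·R1: [0, 6, -14, -15, 1]
Swap R2 ↔ R3
3 nonzero rows, so rank(M) = 3.
M has 5 columns; by rank–nullity, nullity = 5 − 3 = 2.

2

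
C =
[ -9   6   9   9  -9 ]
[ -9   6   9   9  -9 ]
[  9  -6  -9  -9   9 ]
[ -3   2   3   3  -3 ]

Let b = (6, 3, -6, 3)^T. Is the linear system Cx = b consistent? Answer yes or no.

Row reduce the augmented matrix [C | b].
R2 ← R2 − R1: [0, 0, 0, 0, 0, -3]
R3 ← R3 + R1: [0, 0, 0, 0, 0, 0]
R4 ← R4 − (1/3)·R1: [0, 0, 0, 0, 0, 1]
R4 ← R4 + (1/3)·R2: [0, 0, 0, 0, 0, 0]
The echelon form has 2 nonzero rows; the last pivot sits in the augmented column, so rank(C) = 1 but rank([C|b]) = 2.
Since the ranks differ, the system is inconsistent.

no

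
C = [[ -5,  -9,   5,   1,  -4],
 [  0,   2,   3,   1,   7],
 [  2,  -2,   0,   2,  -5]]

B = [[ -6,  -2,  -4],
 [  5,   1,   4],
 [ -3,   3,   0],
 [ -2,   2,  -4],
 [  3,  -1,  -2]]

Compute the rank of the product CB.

First compute CB:
[[-44,  22, -12],
 [ 20,   6, -10],
 [-41,   3, -14]]
Now row reduce the product.
R2 ← R2 + (5/11)·R1: [0, 16, -170/11]
R3 ← R3 − (41/44)·R1: [0, -35/2, -31/11]
R3 ← R3 + (35/32)·R2: [0, 0, -3471/176]
3 nonzero rows, so rank(CB) = 3.

3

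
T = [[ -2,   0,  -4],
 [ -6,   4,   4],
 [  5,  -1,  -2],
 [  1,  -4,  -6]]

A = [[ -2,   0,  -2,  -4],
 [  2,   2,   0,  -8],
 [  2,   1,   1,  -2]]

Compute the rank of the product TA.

2

First compute TA:
[[ -4,  -4,   0,  16],
 [ 28,  12,  16, -16],
 [-16,  -4, -12,  -8],
 [-22, -14,  -8,  40]]
Now row reduce the product.
R2 ← R2 + (7)·R1: [0, -16, 16, 96]
R3 ← R3 − (4)·R1: [0, 12, -12, -72]
R4 ← R4 − (11/2)·R1: [0, 8, -8, -48]
R3 ← R3 + (3/4)·R2: [0, 0, 0, 0]
R4 ← R4 + (1/2)·R2: [0, 0, 0, 0]
2 nonzero rows, so rank(TA) = 2.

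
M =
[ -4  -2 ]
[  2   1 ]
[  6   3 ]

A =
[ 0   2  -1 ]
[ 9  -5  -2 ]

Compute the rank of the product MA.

1

First compute MA:
[[-18,   2,   8],
 [  9,  -1,  -4],
 [ 27,  -3, -12]]
Now row reduce the product.
R2 ← R2 + (1/2)·R1: [0, 0, 0]
R3 ← R3 + (3/2)·R1: [0, 0, 0]
1 nonzero row, so rank(MA) = 1.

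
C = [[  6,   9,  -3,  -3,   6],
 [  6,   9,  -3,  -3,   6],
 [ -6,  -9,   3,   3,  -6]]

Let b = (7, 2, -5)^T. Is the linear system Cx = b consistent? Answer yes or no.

Row reduce the augmented matrix [C | b].
R2 ← R2 − R1: [0, 0, 0, 0, 0, -5]
R3 ← R3 + R1: [0, 0, 0, 0, 0, 2]
R3 ← R3 + (2/5)·R2: [0, 0, 0, 0, 0, 0]
The echelon form has 2 nonzero rows; the last pivot sits in the augmented column, so rank(C) = 1 but rank([C|b]) = 2.
Since the ranks differ, the system is inconsistent.

no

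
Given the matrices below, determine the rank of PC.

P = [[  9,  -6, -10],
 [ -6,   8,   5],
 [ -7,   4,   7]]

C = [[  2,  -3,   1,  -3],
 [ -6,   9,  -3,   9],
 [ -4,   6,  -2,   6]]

First compute PC:
[[ 94, -141,  47, -141],
 [-80, 120, -40, 120],
 [-66,  99, -33,  99]]
Now row reduce the product.
R2 ← R2 + (40/47)·R1: [0, 0, 0, 0]
R3 ← R3 + (33/47)·R1: [0, 0, 0, 0]
1 nonzero row, so rank(PC) = 1.

1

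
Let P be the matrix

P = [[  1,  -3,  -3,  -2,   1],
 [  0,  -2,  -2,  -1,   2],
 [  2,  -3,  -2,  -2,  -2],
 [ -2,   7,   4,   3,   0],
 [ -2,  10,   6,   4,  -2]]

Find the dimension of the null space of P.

2

Row reduce to echelon form.
R3 ← R3 − (2)·R1: [0, 3, 4, 2, -4]
R4 ← R4 + (2)·R1: [0, 1, -2, -1, 2]
R5 ← R5 + (2)·R1: [0, 4, 0, 0, 0]
R3 ← R3 + (3/2)·R2: [0, 0, 1, 1/2, -1]
R4 ← R4 + (1/2)·R2: [0, 0, -3, -3/2, 3]
R5 ← R5 + (2)·R2: [0, 0, -4, -2, 4]
R4 ← R4 + (3)·R3: [0, 0, 0, 0, 0]
R5 ← R5 + (4)·R3: [0, 0, 0, 0, 0]
3 nonzero rows, so rank(P) = 3.
P has 5 columns; by rank–nullity, nullity = 5 − 3 = 2.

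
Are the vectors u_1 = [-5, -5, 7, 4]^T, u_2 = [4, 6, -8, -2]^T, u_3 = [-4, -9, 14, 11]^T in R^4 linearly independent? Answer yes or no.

Form the matrix with these vectors as rows and row reduce.
R2 ← R2 + (4/5)·R1: [0, 2, -12/5, 6/5]
R3 ← R3 − (4/5)·R1: [0, -5, 42/5, 39/5]
R3 ← R3 + (5/2)·R2: [0, 0, 12/5, 54/5]
3 nonzero rows, so the 3 vectors span a space of dimension 3.
Since 3 = 3, the vectors are linearly independent.

yes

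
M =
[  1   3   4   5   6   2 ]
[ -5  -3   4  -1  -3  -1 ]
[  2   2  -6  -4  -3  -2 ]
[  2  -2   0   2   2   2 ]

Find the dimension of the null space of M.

3

Row reduce to echelon form.
R2 ← R2 + (5)·R1: [0, 12, 24, 24, 27, 9]
R3 ← R3 − (2)·R1: [0, -4, -14, -14, -15, -6]
R4 ← R4 − (2)·R1: [0, -8, -8, -8, -10, -2]
R3 ← R3 + (1/3)·R2: [0, 0, -6, -6, -6, -3]
R4 ← R4 + (2/3)·R2: [0, 0, 8, 8, 8, 4]
R4 ← R4 + (4/3)·R3: [0, 0, 0, 0, 0, 0]
3 nonzero rows, so rank(M) = 3.
M has 6 columns; by rank–nullity, nullity = 6 − 3 = 3.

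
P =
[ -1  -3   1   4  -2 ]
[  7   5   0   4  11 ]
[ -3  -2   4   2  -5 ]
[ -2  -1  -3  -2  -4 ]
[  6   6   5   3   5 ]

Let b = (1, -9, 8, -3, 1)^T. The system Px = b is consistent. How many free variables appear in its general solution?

Row reduce the augmented matrix [P | b].
R2 ← R2 + (7)·R1: [0, -16, 7, 32, -3, -2]
R3 ← R3 − (3)·R1: [0, 7, 1, -10, 1, 5]
R4 ← R4 − (2)·R1: [0, 5, -5, -10, 0, -5]
R5 ← R5 + (6)·R1: [0, -12, 11, 27, -7, 7]
R3 ← R3 + (7/16)·R2: [0, 0, 65/16, 4, -5/16, 33/8]
R4 ← R4 + (5/16)·R2: [0, 0, -45/16, 0, -15/16, -45/8]
R5 ← R5 − (3/4)·R2: [0, 0, 23/4, 3, -19/4, 17/2]
R4 ← R4 + (9/13)·R3: [0, 0, 0, 36/13, -15/13, -36/13]
R5 ← R5 − (92/65)·R3: [0, 0, 0, -173/65, -56/13, 173/65]
R5 ← R5 + (173/180)·R4: [0, 0, 0, 0, -65/12, 0]
The echelon form has 5 nonzero rows, and every pivot lies in the first 5 columns, so rank(P) = rank([P|b]) = 5.
The system is consistent.
Free variables = (unknowns) − (rank) = 5 − 5 = 0.

0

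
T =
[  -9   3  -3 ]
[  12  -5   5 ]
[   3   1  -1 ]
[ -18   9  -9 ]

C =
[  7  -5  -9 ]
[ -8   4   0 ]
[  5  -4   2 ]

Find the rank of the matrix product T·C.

First compute TC:
[[-102,  69,  75],
 [149, -100, -98],
 [  8,  -7, -29],
 [-243, 162, 144]]
Now row reduce the product.
R2 ← R2 + (149/102)·R1: [0, 27/34, 393/34]
R3 ← R3 + (4/51)·R1: [0, -27/17, -393/17]
R4 ← R4 − (81/34)·R1: [0, -81/34, -1179/34]
R3 ← R3 + (2)·R2: [0, 0, 0]
R4 ← R4 + (3)·R2: [0, 0, 0]
2 nonzero rows, so rank(TC) = 2.

2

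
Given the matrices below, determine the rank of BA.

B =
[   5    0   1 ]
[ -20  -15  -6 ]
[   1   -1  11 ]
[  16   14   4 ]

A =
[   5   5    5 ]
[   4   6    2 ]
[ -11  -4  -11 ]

3

First compute BA:
[[ 14,  21,  14],
 [-94, -166, -64],
 [-120, -45, -118],
 [ 92, 148,  64]]
Now row reduce the product.
R2 ← R2 + (47/7)·R1: [0, -25, 30]
R3 ← R3 + (60/7)·R1: [0, 135, 2]
R4 ← R4 − (46/7)·R1: [0, 10, -28]
R3 ← R3 + (27/5)·R2: [0, 0, 164]
R4 ← R4 + (2/5)·R2: [0, 0, -16]
R4 ← R4 + (4/41)·R3: [0, 0, 0]
3 nonzero rows, so rank(BA) = 3.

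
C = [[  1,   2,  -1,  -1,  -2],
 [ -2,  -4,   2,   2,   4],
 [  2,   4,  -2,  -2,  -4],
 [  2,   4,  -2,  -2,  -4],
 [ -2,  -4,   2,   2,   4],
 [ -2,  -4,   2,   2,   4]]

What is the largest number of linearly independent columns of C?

Row reduce to echelon form.
R2 ← R2 + (2)·R1: [0, 0, 0, 0, 0]
R3 ← R3 − (2)·R1: [0, 0, 0, 0, 0]
R4 ← R4 − (2)·R1: [0, 0, 0, 0, 0]
R5 ← R5 + (2)·R1: [0, 0, 0, 0, 0]
R6 ← R6 + (2)·R1: [0, 0, 0, 0, 0]
Echelon form has 1 nonzero row, so rank(C) = 1.
The rank gives the maximum number of linearly independent columns: 1.

1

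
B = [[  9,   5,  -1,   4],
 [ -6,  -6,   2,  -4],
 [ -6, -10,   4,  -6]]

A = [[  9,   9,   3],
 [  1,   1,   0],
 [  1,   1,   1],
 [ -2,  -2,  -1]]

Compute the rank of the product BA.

2

First compute BA:
[[ 77,  77,  22],
 [-50, -50, -12],
 [-48, -48,  -8]]
Now row reduce the product.
R2 ← R2 + (50/77)·R1: [0, 0, 16/7]
R3 ← R3 + (48/77)·R1: [0, 0, 40/7]
R3 ← R3 − (5/2)·R2: [0, 0, 0]
2 nonzero rows, so rank(BA) = 2.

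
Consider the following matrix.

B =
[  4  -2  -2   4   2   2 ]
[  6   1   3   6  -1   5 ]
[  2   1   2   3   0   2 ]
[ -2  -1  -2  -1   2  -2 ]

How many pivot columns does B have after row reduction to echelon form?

Row reduce to echelon form.
R2 ← R2 − (3/2)·R1: [0, 4, 6, 0, -4, 2]
R3 ← R3 − (1/2)·R1: [0, 2, 3, 1, -1, 1]
R4 ← R4 + (1/2)·R1: [0, -2, -3, 1, 3, -1]
R3 ← R3 − (1/2)·R2: [0, 0, 0, 1, 1, 0]
R4 ← R4 + (1/2)·R2: [0, 0, 0, 1, 1, 0]
R4 ← R4 − R3: [0, 0, 0, 0, 0, 0]
Echelon form has 3 nonzero rows, so rank(B) = 3.
Each nonzero row contributes one pivot column: 3 pivot columns.

3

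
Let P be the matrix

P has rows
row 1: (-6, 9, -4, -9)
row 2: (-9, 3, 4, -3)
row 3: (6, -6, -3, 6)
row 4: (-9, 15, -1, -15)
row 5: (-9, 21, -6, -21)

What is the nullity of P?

Row reduce to echelon form.
R2 ← R2 − (3/2)·R1: [0, -21/2, 10, 21/2]
R3 ← R3 + R1: [0, 3, -7, -3]
R4 ← R4 − (3/2)·R1: [0, 3/2, 5, -3/2]
R5 ← R5 − (3/2)·R1: [0, 15/2, 0, -15/2]
R3 ← R3 + (2/7)·R2: [0, 0, -29/7, 0]
R4 ← R4 + (1/7)·R2: [0, 0, 45/7, 0]
R5 ← R5 + (5/7)·R2: [0, 0, 50/7, 0]
R4 ← R4 + (45/29)·R3: [0, 0, 0, 0]
R5 ← R5 + (50/29)·R3: [0, 0, 0, 0]
3 nonzero rows, so rank(P) = 3.
P has 4 columns; by rank–nullity, nullity = 4 − 3 = 1.

1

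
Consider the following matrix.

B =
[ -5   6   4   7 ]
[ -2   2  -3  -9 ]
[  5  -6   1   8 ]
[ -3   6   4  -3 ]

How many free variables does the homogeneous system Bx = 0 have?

Row reduce to echelon form.
R2 ← R2 − (2/5)·R1: [0, -2/5, -23/5, -59/5]
R3 ← R3 + R1: [0, 0, 5, 15]
R4 ← R4 − (3/5)·R1: [0, 12/5, 8/5, -36/5]
R4 ← R4 + (6)·R2: [0, 0, -26, -78]
R4 ← R4 + (26/5)·R3: [0, 0, 0, 0]
3 nonzero rows, so rank(B) = 3.
B has 4 columns; by rank–nullity, nullity = 4 − 3 = 1.

1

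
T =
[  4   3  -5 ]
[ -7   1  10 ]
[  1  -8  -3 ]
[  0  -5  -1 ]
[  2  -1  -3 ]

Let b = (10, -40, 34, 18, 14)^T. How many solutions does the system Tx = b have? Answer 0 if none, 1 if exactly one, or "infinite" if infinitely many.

infinite

Row reduce the augmented matrix [T | b].
R2 ← R2 + (7/4)·R1: [0, 25/4, 5/4, -45/2]
R3 ← R3 − (1/4)·R1: [0, -35/4, -7/4, 63/2]
R5 ← R5 − (1/2)·R1: [0, -5/2, -1/2, 9]
R3 ← R3 + (7/5)·R2: [0, 0, 0, 0]
R4 ← R4 + (4/5)·R2: [0, 0, 0, 0]
R5 ← R5 + (2/5)·R2: [0, 0, 0, 0]
The echelon form has 2 nonzero rows, and every pivot lies in the first 3 columns, so rank(T) = rank([T|b]) = 2.
The system is consistent.
rank = 2 < 3 unknowns, so there are infinitely many solutions.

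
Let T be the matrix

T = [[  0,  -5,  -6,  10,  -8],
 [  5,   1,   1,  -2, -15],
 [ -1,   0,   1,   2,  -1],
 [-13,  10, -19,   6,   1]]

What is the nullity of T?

Row reduce to echelon form.
Swap R1 ↔ R2
R3 ← R3 + (1/5)·R1: [0, 1/5, 6/5, 8/5, -4]
R4 ← R4 + (13/5)·R1: [0, 63/5, -82/5, 4/5, -38]
R3 ← R3 + (1/25)·R2: [0, 0, 24/25, 2, -108/25]
R4 ← R4 + (63/25)·R2: [0, 0, -788/25, 26, -1454/25]
R4 ← R4 + (197/6)·R3: [0, 0, 0, 275/3, -200]
4 nonzero rows, so rank(T) = 4.
T has 5 columns; by rank–nullity, nullity = 5 − 4 = 1.

1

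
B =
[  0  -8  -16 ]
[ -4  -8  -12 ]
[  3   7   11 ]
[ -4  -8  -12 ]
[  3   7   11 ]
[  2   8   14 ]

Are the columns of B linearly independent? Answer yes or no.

Row reduce B to echelon form.
Swap R1 ↔ R2
R3 ← R3 + (3/4)·R1: [0, 1, 2]
R4 ← R4 − R1: [0, 0, 0]
R5 ← R5 + (3/4)·R1: [0, 1, 2]
R6 ← R6 + (1/2)·R1: [0, 4, 8]
R3 ← R3 + (1/8)·R2: [0, 0, 0]
R5 ← R5 + (1/8)·R2: [0, 0, 0]
R6 ← R6 + (1/2)·R2: [0, 0, 0]
2 pivots among 3 columns.
Only 2 < 3 pivot columns, so the columns are linearly dependent.

no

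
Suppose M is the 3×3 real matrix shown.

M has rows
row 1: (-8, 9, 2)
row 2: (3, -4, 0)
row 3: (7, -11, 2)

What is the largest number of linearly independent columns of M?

Row reduce to echelon form.
R2 ← R2 + (3/8)·R1: [0, -5/8, 3/4]
R3 ← R3 + (7/8)·R1: [0, -25/8, 15/4]
R3 ← R3 − (5)·R2: [0, 0, 0]
Echelon form has 2 nonzero rows, so rank(M) = 2.
The rank gives the maximum number of linearly independent columns: 2.

2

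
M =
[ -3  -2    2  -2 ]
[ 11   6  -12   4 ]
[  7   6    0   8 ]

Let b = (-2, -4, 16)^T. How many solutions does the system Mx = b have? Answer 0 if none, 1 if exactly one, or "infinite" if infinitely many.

infinite

Row reduce the augmented matrix [M | b].
R2 ← R2 + (11/3)·R1: [0, -4/3, -14/3, -10/3, -34/3]
R3 ← R3 + (7/3)·R1: [0, 4/3, 14/3, 10/3, 34/3]
R3 ← R3 + R2: [0, 0, 0, 0, 0]
The echelon form has 2 nonzero rows, and every pivot lies in the first 4 columns, so rank(M) = rank([M|b]) = 2.
The system is consistent.
rank = 2 < 4 unknowns, so there are infinitely many solutions.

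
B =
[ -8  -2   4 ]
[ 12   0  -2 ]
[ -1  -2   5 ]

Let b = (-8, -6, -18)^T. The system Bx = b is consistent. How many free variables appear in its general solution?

0

Row reduce the augmented matrix [B | b].
R2 ← R2 + (3/2)·R1: [0, -3, 4, -18]
R3 ← R3 − (1/8)·R1: [0, -7/4, 9/2, -17]
R3 ← R3 − (7/12)·R2: [0, 0, 13/6, -13/2]
The echelon form has 3 nonzero rows, and every pivot lies in the first 3 columns, so rank(B) = rank([B|b]) = 3.
The system is consistent.
Free variables = (unknowns) − (rank) = 3 − 3 = 0.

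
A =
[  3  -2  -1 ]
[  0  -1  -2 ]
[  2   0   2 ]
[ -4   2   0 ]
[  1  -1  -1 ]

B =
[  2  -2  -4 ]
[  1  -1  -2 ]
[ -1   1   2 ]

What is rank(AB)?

1

First compute AB:
[[  5,  -5, -10],
 [  1,  -1,  -2],
 [  2,  -2,  -4],
 [ -6,   6,  12],
 [  2,  -2,  -4]]
Now row reduce the product.
R2 ← R2 − (1/5)·R1: [0, 0, 0]
R3 ← R3 − (2/5)·R1: [0, 0, 0]
R4 ← R4 + (6/5)·R1: [0, 0, 0]
R5 ← R5 − (2/5)·R1: [0, 0, 0]
1 nonzero row, so rank(AB) = 1.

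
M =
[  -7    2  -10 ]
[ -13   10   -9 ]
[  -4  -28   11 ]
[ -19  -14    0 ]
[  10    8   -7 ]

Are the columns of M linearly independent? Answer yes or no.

yes

Row reduce M to echelon form.
R2 ← R2 − (13/7)·R1: [0, 44/7, 67/7]
R3 ← R3 − (4/7)·R1: [0, -204/7, 117/7]
R4 ← R4 − (19/7)·R1: [0, -136/7, 190/7]
R5 ← R5 + (10/7)·R1: [0, 76/7, -149/7]
R3 ← R3 + (51/11)·R2: [0, 0, 672/11]
R4 ← R4 + (34/11)·R2: [0, 0, 624/11]
R5 ← R5 − (19/11)·R2: [0, 0, -416/11]
R4 ← R4 − (13/14)·R3: [0, 0, 0]
R5 ← R5 + (13/21)·R3: [0, 0, 0]
3 pivots among 3 columns.
Every column is a pivot column, so the columns are linearly independent.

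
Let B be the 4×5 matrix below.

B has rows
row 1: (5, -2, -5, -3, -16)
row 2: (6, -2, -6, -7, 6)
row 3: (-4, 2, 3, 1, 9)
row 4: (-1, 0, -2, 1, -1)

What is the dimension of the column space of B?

4

Row reduce to echelon form.
R2 ← R2 − (6/5)·R1: [0, 2/5, 0, -17/5, 126/5]
R3 ← R3 + (4/5)·R1: [0, 2/5, -1, -7/5, -19/5]
R4 ← R4 + (1/5)·R1: [0, -2/5, -3, 2/5, -21/5]
R3 ← R3 − R2: [0, 0, -1, 2, -29]
R4 ← R4 + R2: [0, 0, -3, -3, 21]
R4 ← R4 − (3)·R3: [0, 0, 0, -9, 108]
Echelon form has 4 nonzero rows, so rank(B) = 4.
The column space has dimension equal to the rank: 4.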